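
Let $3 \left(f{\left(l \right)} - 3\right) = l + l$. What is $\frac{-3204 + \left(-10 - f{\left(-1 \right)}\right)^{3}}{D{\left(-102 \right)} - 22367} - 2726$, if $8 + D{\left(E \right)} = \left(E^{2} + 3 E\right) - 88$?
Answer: $- \frac{909951569}{333855} \approx -2725.6$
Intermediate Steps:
$f{\left(l \right)} = 3 + \frac{2 l}{3}$ ($f{\left(l \right)} = 3 + \frac{l + l}{3} = 3 + \frac{2 l}{3}$)
$D{\left(E \right)} = -96 + E^{2} + 3 E$ ($D{\left(E \right)} = -8 - \left(88 - E^{2} - 3 E\right) = -8 + \left(-88 + E^{2} + 3 E\right) = -96 + E^{2} + 3 E$)
$\frac{-3204 + \left(-10 - f{\left(-1 \right)}\right)^{3}}{D{\left(-102 \right)} - 22367} - 2726 = \frac{-3204 + \left(-10 - \left(3 + \frac{2}{3} \left(-1\right)\right)\right)^{3}}{\left(-96 + \left(-102\right)^{2} + 3 \left(-102\right)\right) - 22367} - 2726 = \frac{-3204 + \left(-10 - \left(3 - \frac{2}{3}\right)\right)^{3}}{\left(-96 + 10404 - 306\right) - 22367} - 2726 = \frac{-3204 + \left(-10 - \frac{7}{3}\right)^{3}}{10002 - 22367} - 2726 = \frac{-3204 + \left(-10 - \frac{7}{3}\right)^{3}}{-12365} - 2726 = \left(-3204 + \left(- \frac{37}{3}\right)^{3}\right) \left(- \frac{1}{12365}\right) - 2726 = \left(-3204 - \frac{50653}{27}\right) \left(- \frac{1}{12365}\right) - 2726 = \left(- \frac{137161}{27}\right) \left(- \frac{1}{12365}\right) - 2726 = \frac{137161}{333855} - 2726 = - \frac{909951569}{333855}$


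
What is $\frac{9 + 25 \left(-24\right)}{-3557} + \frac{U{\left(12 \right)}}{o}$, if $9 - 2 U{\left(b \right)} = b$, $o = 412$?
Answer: $\frac{476313}{2930968} \approx 0.16251$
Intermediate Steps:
$U{\left(b \right)} = \frac{9}{2} - \frac{b}{2}$
$\frac{9 + 25 \left(-24\right)}{-3557} + \frac{U{\left(12 \right)}}{o} = \frac{9 + 25 \left(-24\right)}{-3557} + \frac{\frac{9}{2} - 6}{412} = \left(9 - 600\right) \left(- \frac{1}{3557}\right) + \left(\frac{9}{2} - 6\right) \frac{1}{412} = \left(-591\right) \left(- \frac{1}{3557}\right) - \frac{3}{824} = \frac{591}{3557} - \frac{3}{824} = \frac{476313}{2930968}$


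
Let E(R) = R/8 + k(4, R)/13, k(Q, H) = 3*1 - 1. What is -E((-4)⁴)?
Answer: -418/13 ≈ -32.154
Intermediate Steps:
k(Q, H) = 2 (k(Q, H) = 3 - 1 = 2)
E(R) = 2/13 + R/8 (E(R) = R/8 + 2/13 = 2/13 + R/8)
-E((-4)⁴) = -(2/13 + (⅛)*(-4)⁴) = -(2/13 + (⅛)*256) = -(2/13 + 32) = -1*418/13 = -418/13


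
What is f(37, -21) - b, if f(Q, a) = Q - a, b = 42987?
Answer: -42929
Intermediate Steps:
f(37, -21) - b = (37 - 1*(-21)) - 1*42987 = (37 + 21) - 42987 = 58 - 42987 = -42929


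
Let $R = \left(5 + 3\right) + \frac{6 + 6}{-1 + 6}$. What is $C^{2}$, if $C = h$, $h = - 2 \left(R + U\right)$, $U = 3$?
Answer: $\frac{17956}{25} \approx 718.24$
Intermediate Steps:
$R = \frac{52}{5}$ ($R = 8 + \frac{12}{5} = \frac{52}{5} \approx 10.4$)
$h = - \frac{134}{5}$ ($h = - 2 \left(\frac{52}{5} + 3\right) = \left(-2\right) \frac{67}{5} = - \frac{134}{5} \approx -26.8$)
$C = - \frac{134}{5} \approx -26.8$
$C^{2} = \left(- \frac{134}{5}\right)^{2} = \frac{17956}{25}$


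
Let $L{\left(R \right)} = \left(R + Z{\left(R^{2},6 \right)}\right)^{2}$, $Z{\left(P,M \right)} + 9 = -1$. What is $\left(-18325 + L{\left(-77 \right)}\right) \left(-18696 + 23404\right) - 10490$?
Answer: $-50649738$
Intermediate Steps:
$Z{\left(P,M \right)} = -10$ ($Z{\left(P,M \right)} = -9 - 1 = -10$)
$L{\left(R \right)} = \left(-10 + R\right)^{2}$ ($L{\left(R \right)} = \left(R - 10\right)^{2} = \left(-10 + R\right)^{2}$)
$\left(-18325 + L{\left(-77 \right)}\right) \left(-18696 + 23404\right) - 10490 = \left(-18325 + \left(-10 - 77\right)^{2}\right) \left(-18696 + 23404\right) - 10490 = \left(-18325 + \left(-87\right)^{2}\right) 4708 - 10490 = \left(-18325 + 7569\right) 4708 - 10490 = \left(-10756\right) 4708 - 10490 = -50639248 - 10490 = -50649738$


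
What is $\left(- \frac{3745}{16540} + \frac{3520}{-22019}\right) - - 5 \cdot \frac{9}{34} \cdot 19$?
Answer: $\frac{30660290583}{1238260484} \approx 24.761$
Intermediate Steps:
$\left(- \frac{3745}{16540} + \frac{3520}{-22019}\right) - - 5 \cdot \frac{9}{34} \cdot 19 = \left(\left(-3745\right) \frac{1}{16540} + 3520 \left(- \frac{1}{22019}\right)\right) - - 5 \cdot 9 \cdot \frac{1}{34} \cdot 19 = \left(- \frac{749}{3308} - \frac{3520}{22019}\right) - \left(-5\right) \frac{9}{34} \cdot 19 = - \frac{28136391}{72838852} - \left(- \frac{45}{34}\right) 19 = - \frac{28136391}{72838852} - - \frac{855}{34} = - \frac{28136391}{72838852} + \frac{855}{34} = \frac{30660290583}{1238260484}$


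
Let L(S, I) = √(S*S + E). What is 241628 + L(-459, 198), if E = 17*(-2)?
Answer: 241628 + √210647 ≈ 2.4209e+5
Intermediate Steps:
E = -34
L(S, I) = √(-34 + S²) (L(S, I) = √(S*S - 34) = √(S² - 34) = √(-34 + S²))
241628 + L(-459, 198) = 241628 + √(-34 + (-459)²) = 241628 + √(-34 + 210681) = 241628 + √210647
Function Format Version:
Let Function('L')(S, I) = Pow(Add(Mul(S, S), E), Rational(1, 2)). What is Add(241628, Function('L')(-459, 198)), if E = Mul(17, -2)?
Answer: Add(241628, Pow(210647, Rational(1, 2))) ≈ 2.4209e+5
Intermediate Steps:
E = -34
Function('L')(S, I) = Pow(Add(-34, Pow(S, 2)), Rational(1, 2)) (Function('L')(S, I) = Pow(Add(Mul(S, S), -34), Rational(1, 2)) = Pow(Add(Pow(S, 2), -34), Rational(1, 2)) = Pow(Add(-34, Pow(S, 2)), Rational(1, 2)))
Add(241628, Function('L')(-459, 198)) = Add(241628, Pow(Add(-34, Pow(-459, 2)), Rational(1, 2))) = Add(241628, Pow(Add(-34, 210681), Rational(1, 2))) = Add(241628, Pow(210647, Rational(1, 2)))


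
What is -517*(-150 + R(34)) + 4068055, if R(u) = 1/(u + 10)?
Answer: 16582373/4 ≈ 4.1456e+6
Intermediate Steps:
R(u) = 1/(10 + u)
-517*(-150 + R(34)) + 4068055 = -517*(-150 + 1/(10 + 34)) + 4068055 = -517*(-150 + 1/44) + 4068055 = -517*(-6599/44) + 4068055 = 310153/4 + 4068055 = 16582373/4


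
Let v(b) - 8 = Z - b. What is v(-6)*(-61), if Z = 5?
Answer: -1159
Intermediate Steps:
v(b) = 13 - b (v(b) = 8 + (5 - b) = 13 - b)
v(-6)*(-61) = (13 - 1*(-6))*(-61) = (13 + 6)*(-61) = 19*(-61) = -1159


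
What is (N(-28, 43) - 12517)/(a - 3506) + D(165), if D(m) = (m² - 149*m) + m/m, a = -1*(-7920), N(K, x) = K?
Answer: 11644829/4414 ≈ 2638.2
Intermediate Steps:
a = 7920
D(m) = 1 + m² - 149*m (D(m) = (m² - 149*m) + 1 = 1 + m² - 149*m)
(N(-28, 43) - 12517)/(a - 3506) + D(165) = (-28 - 12517)/(7920 - 3506) + (1 + 165² - 149*165) = -12545/4414 + (1 + 27225 - 24585) = -12545*1/4414 + 2641 = -12545/4414 + 2641 = 11644829/4414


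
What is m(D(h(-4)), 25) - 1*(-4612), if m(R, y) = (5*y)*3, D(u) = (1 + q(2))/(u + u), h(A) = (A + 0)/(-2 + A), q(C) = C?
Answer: 4987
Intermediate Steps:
h(A) = A/(-2 + A)
D(u) = 3/(2*u) (D(u) = (1 + 2)/(u + u) = 3/((2*u)) = 3*(1/(2*u)) = 3/(2*u))
m(R, y) = 15*y
m(D(h(-4)), 25) - 1*(-4612) = 15*25 - 1*(-4612) = 375 + 4612 = 4987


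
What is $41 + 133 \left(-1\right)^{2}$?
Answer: $174$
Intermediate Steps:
$41 + 133 \left(-1\right)^{2} = 41 + 133 \cdot 1 = 41 + 133 = 174$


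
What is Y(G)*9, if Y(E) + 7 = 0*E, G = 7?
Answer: -63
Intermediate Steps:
Y(E) = -7 (Y(E) = -7 + 0*E = -7 + 0 = -7)
Y(G)*9 = -7*9 = -63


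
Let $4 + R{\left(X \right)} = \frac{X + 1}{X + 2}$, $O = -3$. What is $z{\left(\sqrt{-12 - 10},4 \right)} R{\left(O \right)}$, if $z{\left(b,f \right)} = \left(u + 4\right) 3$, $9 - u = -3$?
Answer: $-96$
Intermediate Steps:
$u = 12$ ($u = 9 - -3 = 9 + 3 = 12$)
$z{\left(b,f \right)} = 48$ ($z{\left(b,f \right)} = \left(12 + 4\right) 3 = 16 \cdot 3 = 48$)
$R{\left(X \right)} = -4 + \frac{1 + X}{2 + X}$ ($R{\left(X \right)} = -4 + \frac{X + 1}{X + 2} = -4 + \frac{1 + X}{2 + X}$)
$z{\left(\sqrt{-12 - 10},4 \right)} R{\left(O \right)} = 48 \frac{-7 - -9}{2 - 3} = 48 \frac{-7 + 9}{-1} = 48 \left(\left(-1\right) 2\right) = 48 \left(-2\right) = -96$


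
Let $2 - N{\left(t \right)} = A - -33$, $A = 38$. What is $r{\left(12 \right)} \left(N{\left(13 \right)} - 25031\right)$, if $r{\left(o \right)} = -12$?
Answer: $301200$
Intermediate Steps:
$N{\left(t \right)} = -69$ ($N{\left(t \right)} = 2 - \left(38 - -33\right) = 2 - \left(38 + 33\right) = 2 - 71 = -69$)
$r{\left(12 \right)} \left(N{\left(13 \right)} - 25031\right) = - 12 \left(-69 - 25031\right) = \left(-12\right) \left(-25100\right) = 301200$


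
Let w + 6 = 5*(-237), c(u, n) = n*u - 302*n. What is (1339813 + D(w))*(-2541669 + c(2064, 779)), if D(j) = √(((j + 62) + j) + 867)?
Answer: -1566336523723 - 1169071*I*√1453 ≈ -1.5663e+12 - 4.4563e+7*I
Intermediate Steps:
c(u, n) = -302*n + n*u
w = -1191 (w = -6 + 5*(-237) = -6 - 1185 = -1191)
D(j) = √(929 + 2*j) (D(j) = √(((62 + j) + j) + 867) = √((62 + 2*j) + 867) = √(929 + 2*j))
(1339813 + D(w))*(-2541669 + c(2064, 779)) = (1339813 + √(929 + 2*(-1191)))*(-2541669 + 779*(-302 + 2064)) = (1339813 + √(929 - 2382))*(-2541669 + 779*1762) = (1339813 + √(-1453))*(-2541669 + 1372598) = (1339813 + I*√1453)*(-1169071) = -1566336523723 - 1169071*I*√1453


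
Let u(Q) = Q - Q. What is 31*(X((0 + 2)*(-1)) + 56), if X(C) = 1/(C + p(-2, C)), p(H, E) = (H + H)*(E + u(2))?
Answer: 10447/6 ≈ 1741.2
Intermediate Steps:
u(Q) = 0
p(H, E) = 2*E*H (p(H, E) = (H + H)*(E + 0) = (2*H)*E = 2*E*H)
X(C) = -1/(3*C) (X(C) = 1/(C + 2*C*(-2)) = 1/(C - 4*C) = 1/(-3*C) = -1/(3*C))
31*(X((0 + 2)*(-1)) + 56) = 31*(-(-1/(0 + 2))/3 + 56) = 31*(-1/(3*(2*(-1))) + 56) = 31*(-⅓/(-2) + 56) = 31*(-⅓*(-½) + 56) = 31*(⅙ + 56) = 31*(337/6) = 10447/6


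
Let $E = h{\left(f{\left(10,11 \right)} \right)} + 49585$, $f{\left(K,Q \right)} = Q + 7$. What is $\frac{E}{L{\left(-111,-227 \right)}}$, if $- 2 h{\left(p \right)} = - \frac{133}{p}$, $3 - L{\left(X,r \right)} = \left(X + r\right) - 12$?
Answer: $\frac{1785193}{12708} \approx 140.48$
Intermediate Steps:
$L{\left(X,r \right)} = 15 - X - r$ ($L{\left(X,r \right)} = 3 - \left(\left(X + r\right) - 12\right) = 3 - \left(-12 + X + r\right) = 15 - X - r$)
$f{\left(K,Q \right)} = 7 + Q$
$h{\left(p \right)} = \frac{133}{2 p}$ ($h{\left(p \right)} = - \frac{\left(-133\right) \frac{1}{p}}{2} = \frac{133}{2 p}$)
$E = \frac{1785193}{36}$ ($E = \frac{133}{2 \left(7 + 11\right)} + 49585 = \frac{133}{2 \cdot 18} + 49585 = \frac{133}{2} \cdot \frac{1}{18} + 49585 = \frac{133}{36} + 49585 = \frac{1785193}{36} \approx 49589.0$)
$\frac{E}{L{\left(-111,-227 \right)}} = \frac{1785193}{36 \left(15 - -111 - -227\right)} = \frac{1785193}{36 \left(15 + 111 + 227\right)} = \frac{1785193}{36 \cdot 353} = \frac{1785193}{36} \cdot \frac{1}{353} = \frac{1785193}{12708}$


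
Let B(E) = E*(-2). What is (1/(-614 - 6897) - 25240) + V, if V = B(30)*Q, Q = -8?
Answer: -185972361/7511 ≈ -24760.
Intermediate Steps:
B(E) = -2*E
V = 480 (V = -2*30*(-8) = -60*(-8) = 480)
(1/(-614 - 6897) - 25240) + V = (1/(-614 - 6897) - 25240) + 480 = (1/(-7511) - 25240) + 480 = (-1/7511 - 25240) + 480 = -189577641/7511 + 480 = -185972361/7511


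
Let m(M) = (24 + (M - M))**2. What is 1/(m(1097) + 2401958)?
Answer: 1/2402534 ≈ 4.1623e-7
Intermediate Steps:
m(M) = 576 (m(M) = (24 + 0)**2 = 24**2 = 576)
1/(m(1097) + 2401958) = 1/(576 + 2401958) = 1/2402534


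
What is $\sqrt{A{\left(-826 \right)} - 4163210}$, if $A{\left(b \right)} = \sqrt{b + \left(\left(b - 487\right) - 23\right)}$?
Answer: $\sqrt{-4163210 + i \sqrt{2162}} \approx 0.01 + 2040.4 i$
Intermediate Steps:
$A{\left(b \right)} = \sqrt{-510 + 2 b}$ ($A{\left(b \right)} = \sqrt{b + \left(\left(-487 + b\right) - 23\right)} = \sqrt{b + \left(-510 + b\right)} = \sqrt{-510 + 2 b}$)
$\sqrt{A{\left(-826 \right)} - 4163210} = \sqrt{\sqrt{-510 + 2 \left(-826\right)} - 4163210} = \sqrt{\sqrt{-510 - 1652} - 4163210} = \sqrt{\sqrt{-2162} - 4163210} = \sqrt{i \sqrt{2162} - 4163210} = \sqrt{-4163210 + i \sqrt{2162}}$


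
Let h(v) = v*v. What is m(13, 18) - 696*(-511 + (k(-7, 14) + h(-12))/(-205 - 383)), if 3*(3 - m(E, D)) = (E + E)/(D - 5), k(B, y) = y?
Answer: 52309267/147 ≈ 3.5585e+5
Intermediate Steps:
h(v) = v²
m(E, D) = 3 - 2*E/(3*(-5 + D)) (m(E, D) = 3 - (E + E)/(3*(D - 5)) = 3 - 2*E/(3*(-5 + D)))
m(13, 18) - 696*(-511 + (k(-7, 14) + h(-12))/(-205 - 383)) = (-45 - 2*13 + 9*18)/(3*(-5 + 18)) - 696*(-511 + (14 + (-12)²)/(-205 - 383)) = (⅓)*(-45 - 26 + 162)/13 - 696*(-511 + (14 + 144)/(-588)) = (⅓)*(1/13)*91 - 696*(-511 + 158*(-1/588)) = 7/3 - 696*(-511 - 79/294) = 7/3 - 696*(-150313/294) = 7/3 + 17436308/49 = 52309267/147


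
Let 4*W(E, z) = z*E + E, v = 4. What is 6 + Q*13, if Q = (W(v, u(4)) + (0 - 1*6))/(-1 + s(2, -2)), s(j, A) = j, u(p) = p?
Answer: -7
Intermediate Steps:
W(E, z) = E/4 + E*z/4 (W(E, z) = (z*E + E)/4 = (E*z + E)/4 = (E + E*z)/4 = E/4 + E*z/4)
Q = -1 (Q = ((¼)*4*(1 + 4) + (0 - 1*6))/(-1 + 2) = ((¼)*4*5 + (0 - 6))/1 = (5 - 6)*1 = -1*1 = -1)
6 + Q*13 = 6 - 1*13 = 6 - 13 = -7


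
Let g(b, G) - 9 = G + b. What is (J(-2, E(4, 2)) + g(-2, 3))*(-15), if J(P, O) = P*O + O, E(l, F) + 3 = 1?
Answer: -180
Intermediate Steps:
E(l, F) = -2 (E(l, F) = -3 + 1 = -2)
J(P, O) = O + O*P (J(P, O) = O*P + O = O + O*P)
g(b, G) = 9 + G + b (g(b, G) = 9 + (G + b) = 9 + G + b)
(J(-2, E(4, 2)) + g(-2, 3))*(-15) = (-2*(1 - 2) + (9 + 3 - 2))*(-15) = (-2*(-1) + 10)*(-15) = (2 + 10)*(-15) = 12*(-15) = -180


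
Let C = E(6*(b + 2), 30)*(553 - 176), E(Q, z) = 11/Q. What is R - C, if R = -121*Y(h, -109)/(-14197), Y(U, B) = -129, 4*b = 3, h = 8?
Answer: -10751365/42591 ≈ -252.43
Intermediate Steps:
b = ¾ (b = (¼)*3 = ¾ ≈ 0.75000)
C = 754/3 (C = (11/((6*(¾ + 2))))*(553 - 176) = (11/((6*(11/4))))*377 = (11/(33/2))*377 = (11*(2/33))*377 = (⅔)*377 = 754/3 ≈ 251.33)
R = -15609/14197 (R = -(-15609)/(-14197) = -(-15609)*(-1)/14197 = -121*129/14197 = -15609/14197 ≈ -1.0995)
R - C = -15609/14197 - 1*754/3 = -15609/14197 - 754/3 = -10751365/42591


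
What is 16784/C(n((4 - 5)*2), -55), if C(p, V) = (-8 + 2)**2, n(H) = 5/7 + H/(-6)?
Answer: 4196/9 ≈ 466.22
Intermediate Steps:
n(H) = 5/7 - H/6 (n(H) = 5*(1/7) + H*(-1/6) = 5/7 - H/6)
C(p, V) = 36 (C(p, V) = (-6)**2 = 36)
16784/C(n((4 - 5)*2), -55) = 16784/36 = 16784*(1/36) = 4196/9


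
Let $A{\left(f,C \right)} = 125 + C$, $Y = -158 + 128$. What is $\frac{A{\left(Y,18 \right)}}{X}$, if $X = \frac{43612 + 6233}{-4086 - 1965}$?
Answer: $- \frac{288431}{16615} \approx -17.36$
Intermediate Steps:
$Y = -30$
$X = - \frac{16615}{2017}$ ($X = \frac{49845}{-6051} = 49845 \left(- \frac{1}{6051}\right) = - \frac{16615}{2017} \approx -8.2375$)
$\frac{A{\left(Y,18 \right)}}{X} = \frac{125 + 18}{- \frac{16615}{2017}} = 143 \left(- \frac{2017}{16615}\right) = - \frac{288431}{16615}$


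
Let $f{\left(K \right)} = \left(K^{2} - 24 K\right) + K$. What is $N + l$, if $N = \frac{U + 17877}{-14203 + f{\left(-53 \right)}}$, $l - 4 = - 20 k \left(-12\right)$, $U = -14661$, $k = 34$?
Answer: $\frac{83065484}{10175} \approx 8163.7$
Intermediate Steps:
$f{\left(K \right)} = K^{2} - 23 K$
$l = 8164$ ($l = 4 + \left(-20\right) 34 \left(-12\right) = 4 - -8160 = 4 + 8160 = 8164$)
$N = - \frac{3216}{10175}$ ($N = \frac{-14661 + 17877}{-14203 - 53 \left(-23 - 53\right)} = \frac{3216}{-14203 - -4028} = \frac{3216}{-14203 + 4028} = \frac{3216}{-10175} = 3216 \left(- \frac{1}{10175}\right) = - \frac{3216}{10175} \approx -0.31607$)
$N + l = - \frac{3216}{10175} + 8164 = \frac{83065484}{10175}$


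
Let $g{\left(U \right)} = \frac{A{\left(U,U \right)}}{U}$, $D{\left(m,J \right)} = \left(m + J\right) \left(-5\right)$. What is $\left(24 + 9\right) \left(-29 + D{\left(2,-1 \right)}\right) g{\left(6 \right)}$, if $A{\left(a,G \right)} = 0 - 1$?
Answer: $187$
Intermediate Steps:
$A{\left(a,G \right)} = -1$ ($A{\left(a,G \right)} = 0 - 1 = -1$)
$D{\left(m,J \right)} = - 5 J - 5 m$ ($D{\left(m,J \right)} = \left(J + m\right) \left(-5\right) = - 5 J - 5 m$)
$g{\left(U \right)} = - \frac{1}{U}$
$\left(24 + 9\right) \left(-29 + D{\left(2,-1 \right)}\right) g{\left(6 \right)} = \left(24 + 9\right) \left(-29 - 5\right) \left(- \frac{1}{6}\right) = 33 \left(-29 + \left(5 - 10\right)\right) \left(\left(-1\right) \frac{1}{6}\right) = 33 \left(-29 - 5\right) \left(- \frac{1}{6}\right) = 33 \left(-34\right) \left(- \frac{1}{6}\right) = \left(-1122\right) \left(- \frac{1}{6}\right) = 187$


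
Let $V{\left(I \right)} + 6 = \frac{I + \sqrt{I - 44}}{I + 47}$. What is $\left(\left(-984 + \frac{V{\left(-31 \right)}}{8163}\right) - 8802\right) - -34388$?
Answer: $\frac{3213217889}{130608} + \frac{5 i \sqrt{3}}{130608} \approx 24602.0 + 6.6307 \cdot 10^{-5} i$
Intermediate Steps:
$V{\left(I \right)} = -6 + \frac{I + \sqrt{-44 + I}}{47 + I}$ ($V{\left(I \right)} = -6 + \frac{I + \sqrt{I - 44}}{I + 47} = -6 + \frac{I + \sqrt{-44 + I}}{47 + I}$)
$\left(\left(-984 + \frac{V{\left(-31 \right)}}{8163}\right) - 8802\right) - -34388 = \left(\left(-984 + \frac{\frac{1}{47 - 31} \left(-282 + \sqrt{-44 - 31} - -155\right)}{8163}\right) - 8802\right) - -34388 = \left(\left(-984 + \frac{-282 + \sqrt{-75} + 155}{16} \cdot \frac{1}{8163}\right) - 8802\right) + 34388 = \left(\left(-984 + \frac{-282 + 5 i \sqrt{3} + 155}{16} \cdot \frac{1}{8163}\right) - 8802\right) + 34388 = \left(\left(-984 + \frac{-127 + 5 i \sqrt{3}}{16} \cdot \frac{1}{8163}\right) - 8802\right) + 34388 = \left(\left(-984 + \left(- \frac{127}{16} + \frac{5 i \sqrt{3}}{16}\right) \frac{1}{8163}\right) - 8802\right) + 34388 = \left(\left(-984 - \left(\frac{127}{130608} - \frac{5 i \sqrt{3}}{130608}\right)\right) - 8802\right) + 34388 = \left(\left(- \frac{128518399}{130608} + \frac{5 i \sqrt{3}}{130608}\right) - 8802\right) + 34388 = \left(- \frac{1278130015}{130608} + \frac{5 i \sqrt{3}}{130608}\right) + 34388 = \frac{3213217889}{130608} + \frac{5 i \sqrt{3}}{130608}$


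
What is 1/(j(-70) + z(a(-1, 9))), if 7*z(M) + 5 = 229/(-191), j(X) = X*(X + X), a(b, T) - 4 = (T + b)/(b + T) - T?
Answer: 1337/13101416 ≈ 0.00010205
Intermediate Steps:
a(b, T) = 5 - T (a(b, T) = 4 + ((T + b)/(b + T) - T) = 4 + ((T + b)/(T + b) - T) = 4 + (1 - T) = 5 - T)
j(X) = 2*X² (j(X) = X*(2*X) = 2*X²)
z(M) = -1184/1337 (z(M) = -5/7 + (229/(-191))/7 = -5/7 + (229*(-1/191))/7 = -5/7 + (⅐)*(-229/191) = -5/7 - 229/1337 = -1184/1337)
1/(j(-70) + z(a(-1, 9))) = 1/(2*(-70)² - 1184/1337) = 1/(2*4900 - 1184/1337) = 1/(9800 - 1184/1337) = 1/(13101416/1337) = 1337/13101416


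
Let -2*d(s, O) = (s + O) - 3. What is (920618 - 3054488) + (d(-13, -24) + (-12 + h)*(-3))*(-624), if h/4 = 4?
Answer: -2138862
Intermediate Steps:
d(s, O) = 3/2 - O/2 - s/2 (d(s, O) = -((s + O) - 3)/2 = -((O + s) - 3)/2 = -(-3 + O + s)/2 = 3/2 - O/2 - s/2)
h = 16 (h = 4*4 = 16)
(920618 - 3054488) + (d(-13, -24) + (-12 + h)*(-3))*(-624) = (920618 - 3054488) + ((3/2 - ½*(-24) - ½*(-13)) + (-12 + 16)*(-3))*(-624) = -2133870 + ((3/2 + 12 + 13/2) + 4*(-3))*(-624) = -2133870 + (20 - 12)*(-624) = -2133870 + 8*(-624) = -2133870 - 4992 = -2138862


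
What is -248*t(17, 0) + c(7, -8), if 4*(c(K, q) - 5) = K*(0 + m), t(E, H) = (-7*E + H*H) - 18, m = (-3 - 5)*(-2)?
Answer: 34009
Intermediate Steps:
m = 16 (m = -8*(-2) = 16)
t(E, H) = -18 + H**2 - 7*E (t(E, H) = (-7*E + H**2) - 18 = (H**2 - 7*E) - 18 = -18 + H**2 - 7*E)
c(K, q) = 5 + 4*K (c(K, q) = 5 + (K*(0 + 16))/4 = 5 + (K*16)/4 = 5 + (16*K)/4 = 5 + 4*K)
-248*t(17, 0) + c(7, -8) = -248*(-18 + 0**2 - 7*17) + (5 + 4*7) = -248*(-18 + 0 - 119) + (5 + 28) = -248*(-137) + 33 = 33976 + 33 = 34009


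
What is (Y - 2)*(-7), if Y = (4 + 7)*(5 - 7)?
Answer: 168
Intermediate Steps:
Y = -22 (Y = 11*(-2) = -22)
(Y - 2)*(-7) = (-22 - 2)*(-7) = -24*(-7) = 168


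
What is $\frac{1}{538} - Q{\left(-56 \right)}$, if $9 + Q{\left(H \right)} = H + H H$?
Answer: $- \frac{1652197}{538} \approx -3071.0$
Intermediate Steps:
$Q{\left(H \right)} = -9 + H + H^{2}$ ($Q{\left(H \right)} = -9 + \left(H + H H\right) = -9 + \left(H + H^{2}\right) = -9 + H + H^{2}$)
$\frac{1}{538} - Q{\left(-56 \right)} = \frac{1}{538} - \left(-9 - 56 + \left(-56\right)^{2}\right) = \frac{1}{538} - \left(-9 - 56 + 3136\right) = \frac{1}{538} - 3071 = - \frac{1652197}{538}$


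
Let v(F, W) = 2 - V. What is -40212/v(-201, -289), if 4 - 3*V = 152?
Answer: -60318/77 ≈ -783.35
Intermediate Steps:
V = -148/3 (V = 4/3 - 1/3*152 = 4/3 - 152/3 = -148/3 ≈ -49.333)
v(F, W) = 154/3 (v(F, W) = 2 - 1*(-148/3) = 2 + 148/3 = 154/3)
-40212/v(-201, -289) = -40212/154/3 = -40212*3/154 = -60318/77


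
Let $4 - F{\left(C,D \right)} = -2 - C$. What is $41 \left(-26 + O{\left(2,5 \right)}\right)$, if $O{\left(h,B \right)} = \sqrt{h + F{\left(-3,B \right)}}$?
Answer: $-1066 + 41 \sqrt{5} \approx -974.32$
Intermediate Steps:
$F{\left(C,D \right)} = 6 + C$ ($F{\left(C,D \right)} = 4 - \left(-2 - C\right) = 4 + \left(2 + C\right) = 6 + C$)
$O{\left(h,B \right)} = \sqrt{3 + h}$ ($O{\left(h,B \right)} = \sqrt{h + \left(6 - 3\right)} = \sqrt{h + 3} = \sqrt{3 + h}$)
$41 \left(-26 + O{\left(2,5 \right)}\right) = 41 \left(-26 + \sqrt{3 + 2}\right) = 41 \left(-26 + \sqrt{5}\right) = -1066 + 41 \sqrt{5}$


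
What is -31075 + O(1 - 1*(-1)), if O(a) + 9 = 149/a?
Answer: -62019/2 ≈ -31010.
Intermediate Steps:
O(a) = -9 + 149/a
-31075 + O(1 - 1*(-1)) = -31075 + (-9 + 149/(1 - 1*(-1))) = -31075 + (-9 + 149/(1 + 1)) = -31075 + (-9 + 149/2) = -31075 + 131/2 = -62019/2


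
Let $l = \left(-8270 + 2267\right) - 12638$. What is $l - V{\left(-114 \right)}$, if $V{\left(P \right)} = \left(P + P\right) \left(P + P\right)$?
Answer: $-70625$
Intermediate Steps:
$V{\left(P \right)} = 4 P^{2}$ ($V{\left(P \right)} = 2 P 2 P = 4 P^{2}$)
$l = -18641$ ($l = -6003 - 12638 = -18641$)
$l - V{\left(-114 \right)} = -18641 - 4 \left(-114\right)^{2} = -18641 - 4 \cdot 12996 = -18641 - 51984 = -70625$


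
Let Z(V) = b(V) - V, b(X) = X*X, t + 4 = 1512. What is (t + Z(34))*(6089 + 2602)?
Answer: 22857330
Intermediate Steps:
t = 1508 (t = -4 + 1512 = 1508)
b(X) = X²
Z(V) = V² - V
(t + Z(34))*(6089 + 2602) = (1508 + 34*(-1 + 34))*(6089 + 2602) = (1508 + 34*33)*8691 = (1508 + 1122)*8691 = 2630*8691 = 22857330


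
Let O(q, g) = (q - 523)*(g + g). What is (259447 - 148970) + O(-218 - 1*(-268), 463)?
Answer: -327521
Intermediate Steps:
O(q, g) = 2*g*(-523 + q) (O(q, g) = (-523 + q)*(2*g) = 2*g*(-523 + q))
(259447 - 148970) + O(-218 - 1*(-268), 463) = (259447 - 148970) + 2*463*(-523 + (-218 - 1*(-268))) = 110477 + 2*463*(-523 + (-218 + 268)) = 110477 + 2*463*(-523 + 50) = 110477 + 2*463*(-473) = 110477 - 437998 = -327521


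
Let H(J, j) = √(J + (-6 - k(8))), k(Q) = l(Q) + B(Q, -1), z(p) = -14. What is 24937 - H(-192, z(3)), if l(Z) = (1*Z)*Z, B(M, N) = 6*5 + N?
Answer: 24937 - I*√291 ≈ 24937.0 - 17.059*I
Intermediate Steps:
B(M, N) = 30 + N
l(Z) = Z² (l(Z) = Z*Z = Z²)
k(Q) = 29 + Q² (k(Q) = Q² + (30 - 1) = Q² + 29 = 29 + Q²)
H(J, j) = √(-99 + J) (H(J, j) = √(J + (-6 - (29 + 8²))) = √(J + (-6 - (29 + 64))) = √(J + (-6 - 1*93)) = √(J + (-6 - 93)) = √(J - 99) = √(-99 + J))
24937 - H(-192, z(3)) = 24937 - √(-99 - 192) = 24937 - √(-291) = 24937 - I*√291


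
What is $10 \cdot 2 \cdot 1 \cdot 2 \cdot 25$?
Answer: $1000$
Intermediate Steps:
$10 \cdot 2 \cdot 1 \cdot 2 \cdot 25 = 10 \cdot 2 \cdot 2 \cdot 25 = 10 \cdot 4 \cdot 25 = 40 \cdot 25 = 1000$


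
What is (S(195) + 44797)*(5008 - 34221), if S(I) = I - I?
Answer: -1308654761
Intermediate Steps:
S(I) = 0
(S(195) + 44797)*(5008 - 34221) = (0 + 44797)*(5008 - 34221) = 44797*(-29213) = -1308654761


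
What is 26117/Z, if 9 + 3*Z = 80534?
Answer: 78351/80525 ≈ 0.97300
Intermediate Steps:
Z = 80525/3 (Z = -3 + (1/3)*80534 = -3 + 80534/3 = 80525/3 ≈ 26842.)
26117/Z = 26117/(80525/3) = 26117*(3/80525) = 78351/80525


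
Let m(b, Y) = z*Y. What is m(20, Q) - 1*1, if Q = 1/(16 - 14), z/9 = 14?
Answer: 62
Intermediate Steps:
z = 126 (z = 9*14 = 126)
Q = ½ (Q = 1/2 = ½ ≈ 0.50000)
m(b, Y) = 126*Y
m(20, Q) - 1*1 = 126*(½) - 1*1 = 63 - 1 = 62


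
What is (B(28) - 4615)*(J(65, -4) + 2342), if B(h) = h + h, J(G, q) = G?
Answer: -10973513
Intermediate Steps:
B(h) = 2*h
(B(28) - 4615)*(J(65, -4) + 2342) = (2*28 - 4615)*(65 + 2342) = (56 - 4615)*2407 = -4559*2407 = -10973513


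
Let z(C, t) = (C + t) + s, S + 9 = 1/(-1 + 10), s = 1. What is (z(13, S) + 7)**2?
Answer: 11881/81 ≈ 146.68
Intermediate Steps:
S = -80/9 (S = -9 + 1/(-1 + 10) = -9 + 1/9 = -80/9 ≈ -8.8889)
z(C, t) = 1 + C + t (z(C, t) = (C + t) + 1 = 1 + C + t)
(z(13, S) + 7)**2 = ((1 + 13 - 80/9) + 7)**2 = (46/9 + 7)**2 = (109/9)**2 = 11881/81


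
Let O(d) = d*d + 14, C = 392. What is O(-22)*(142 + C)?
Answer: 265932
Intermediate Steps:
O(d) = 14 + d² (O(d) = d² + 14 = 14 + d²)
O(-22)*(142 + C) = (14 + (-22)²)*(142 + 392) = (14 + 484)*534 = 498*534 = 265932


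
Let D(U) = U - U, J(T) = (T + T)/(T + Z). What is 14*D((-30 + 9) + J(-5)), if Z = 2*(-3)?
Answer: 0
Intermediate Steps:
Z = -6
J(T) = 2*T/(-6 + T) (J(T) = (T + T)/(T - 6) = (2*T)/(-6 + T) = 2*T/(-6 + T))
D(U) = 0
14*D((-30 + 9) + J(-5)) = 14*0 = 0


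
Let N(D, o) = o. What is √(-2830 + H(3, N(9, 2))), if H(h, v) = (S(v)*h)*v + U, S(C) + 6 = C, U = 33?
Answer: I*√2821 ≈ 53.113*I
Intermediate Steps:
S(C) = -6 + C
H(h, v) = 33 + h*v*(-6 + v) (H(h, v) = ((-6 + v)*h)*v + 33 = (h*(-6 + v))*v + 33 = h*v*(-6 + v) + 33 = 33 + h*v*(-6 + v))
√(-2830 + H(3, N(9, 2))) = √(-2830 + (33 + 3*2*(-6 + 2))) = √(-2830 + (33 + 3*2*(-4))) = √(-2830 + (33 - 24)) = √(-2830 + 9) = √(-2821) = I*√2821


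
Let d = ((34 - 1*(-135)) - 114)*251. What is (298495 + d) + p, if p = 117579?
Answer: 429879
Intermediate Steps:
d = 13805 (d = ((34 + 135) - 114)*251 = (169 - 114)*251 = 55*251 = 13805)
(298495 + d) + p = (298495 + 13805) + 117579 = 312300 + 117579 = 429879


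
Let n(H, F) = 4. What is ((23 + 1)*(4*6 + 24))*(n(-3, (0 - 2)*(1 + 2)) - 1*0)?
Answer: 4608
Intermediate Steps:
((23 + 1)*(4*6 + 24))*(n(-3, (0 - 2)*(1 + 2)) - 1*0) = ((23 + 1)*(4*6 + 24))*(4 - 1*0) = (24*(24 + 24))*(4 + 0) = (24*48)*4 = 1152*4 = 4608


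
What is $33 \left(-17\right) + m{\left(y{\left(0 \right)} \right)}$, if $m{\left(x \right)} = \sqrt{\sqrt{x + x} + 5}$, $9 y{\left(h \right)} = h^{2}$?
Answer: $-561 + \sqrt{5} \approx -558.76$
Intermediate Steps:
$y{\left(h \right)} = \frac{h^{2}}{9}$
$m{\left(x \right)} = \sqrt{5 + \sqrt{2} \sqrt{x}}$ ($m{\left(x \right)} = \sqrt{\sqrt{2 x} + 5} = \sqrt{\sqrt{2} \sqrt{x} + 5} = \sqrt{5 + \sqrt{2} \sqrt{x}}$)
$33 \left(-17\right) + m{\left(y{\left(0 \right)} \right)} = 33 \left(-17\right) + \sqrt{5 + \sqrt{2} \sqrt{\frac{0^{2}}{9}}} = -561 + \sqrt{5 + \sqrt{2} \sqrt{\frac{1}{9} \cdot 0}} = -561 + \sqrt{5 + \sqrt{2} \sqrt{0}} = -561 + \sqrt{5 + \sqrt{2} \cdot 0} = -561 + \sqrt{5 + 0} = -561 + \sqrt{5}$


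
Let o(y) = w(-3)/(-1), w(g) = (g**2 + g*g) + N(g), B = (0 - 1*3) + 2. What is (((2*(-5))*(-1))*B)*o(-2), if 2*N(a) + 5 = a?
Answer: 140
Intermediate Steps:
N(a) = -5/2 + a/2
B = -1 (B = (0 - 3) + 2 = -3 + 2 = -1)
w(g) = -5/2 + g/2 + 2*g**2 (w(g) = (g**2 + g*g) + (-5/2 + g/2) = (g**2 + g**2) + (-5/2 + g/2) = 2*g**2 + (-5/2 + g/2) = -5/2 + g/2 + 2*g**2)
o(y) = -14 (o(y) = (-5/2 + (1/2)*(-3) + 2*(-3)**2)/(-1) = (-5/2 - 3/2 + 2*9)*(-1) = (-5/2 - 3/2 + 18)*(-1) = 14*(-1) = -14)
(((2*(-5))*(-1))*B)*o(-2) = (((2*(-5))*(-1))*(-1))*(-14) = (-10*(-1)*(-1))*(-14) = (10*(-1))*(-14) = -10*(-14) = 140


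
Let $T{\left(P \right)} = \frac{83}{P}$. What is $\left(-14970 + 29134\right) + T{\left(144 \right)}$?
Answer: $\frac{2039699}{144} \approx 14165.0$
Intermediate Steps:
$\left(-14970 + 29134\right) + T{\left(144 \right)} = \left(-14970 + 29134\right) + \frac{83}{144} = 14164 + 83 \cdot \frac{1}{144} = 14164 + \frac{83}{144} = \frac{2039699}{144}$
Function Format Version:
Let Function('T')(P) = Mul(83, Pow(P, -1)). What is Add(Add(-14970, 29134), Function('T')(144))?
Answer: Rational(2039699, 144) ≈ 14165.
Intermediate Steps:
Add(Add(-14970, 29134), Function('T')(144)) = Add(Add(-14970, 29134), Mul(83, Pow(144, -1))) = Add(14164, Mul(83, Rational(1, 144))) = Add(14164, Rational(83, 144)) = Rational(2039699, 144)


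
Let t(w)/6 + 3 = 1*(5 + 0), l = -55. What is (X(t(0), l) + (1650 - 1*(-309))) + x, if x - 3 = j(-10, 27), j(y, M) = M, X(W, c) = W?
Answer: 2001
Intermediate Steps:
t(w) = 12 (t(w) = -18 + 6*(1*(5 + 0)) = -18 + 6*(1*5) = -18 + 6*5 = -18 + 30 = 12)
x = 30 (x = 3 + 27 = 30)
(X(t(0), l) + (1650 - 1*(-309))) + x = (12 + (1650 - 1*(-309))) + 30 = (12 + (1650 + 309)) + 30 = (12 + 1959) + 30 = 1971 + 30 = 2001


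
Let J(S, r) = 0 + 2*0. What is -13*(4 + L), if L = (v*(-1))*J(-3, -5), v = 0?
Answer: -52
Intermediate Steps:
J(S, r) = 0 (J(S, r) = 0 + 0 = 0)
L = 0 (L = (0*(-1))*0 = 0*0 = 0)
-13*(4 + L) = -13*(4 + 0) = -13*4 = -52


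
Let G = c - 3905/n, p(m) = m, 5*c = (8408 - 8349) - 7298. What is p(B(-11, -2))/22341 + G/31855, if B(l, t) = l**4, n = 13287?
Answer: 873795777839/1432726248225 ≈ 0.60988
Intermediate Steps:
c = -7239/5 (c = ((8408 - 8349) - 7298)/5 = (59 - 7298)/5 = (1/5)*(-7239) = -7239/5 ≈ -1447.8)
G = -96204118/66435 (G = -7239/5 - 3905/13287 = -96204118/66435 ≈ -1448.1)
p(B(-11, -2))/22341 + G/31855 = (-11)**4/22341 - 96204118/66435/31855 = 14641*(1/22341) - 96204118/66435*1/31855 = 1331/2031 - 96204118/2116286925 = 873795777839/1432726248225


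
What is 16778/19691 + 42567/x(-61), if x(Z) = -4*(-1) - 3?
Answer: 838203575/19691 ≈ 42568.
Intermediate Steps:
x(Z) = 1 (x(Z) = 4 - 3 = 1)
16778/19691 + 42567/x(-61) = 16778/19691 + 42567/1 = 16778*(1/19691) + 42567*1 = 16778/19691 + 42567 = 838203575/19691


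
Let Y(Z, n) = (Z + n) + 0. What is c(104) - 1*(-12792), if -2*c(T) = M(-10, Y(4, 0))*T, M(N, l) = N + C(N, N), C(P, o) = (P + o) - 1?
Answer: 14404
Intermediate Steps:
Y(Z, n) = Z + n
C(P, o) = -1 + P + o
M(N, l) = -1 + 3*N (M(N, l) = N + (-1 + N + N) = N + (-1 + 2*N) = -1 + 3*N)
c(T) = 31*T/2 (c(T) = -(-1 + 3*(-10))*T/2 = -(-1 - 30)*T/2 = -(-31)*T/2 = 31*T/2)
c(104) - 1*(-12792) = (31/2)*104 - 1*(-12792) = 1612 + 12792 = 14404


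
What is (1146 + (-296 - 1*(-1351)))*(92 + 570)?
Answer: 1457062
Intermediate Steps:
(1146 + (-296 - 1*(-1351)))*(92 + 570) = (1146 + (-296 + 1351))*662 = (1146 + 1055)*662 = 2201*662 = 1457062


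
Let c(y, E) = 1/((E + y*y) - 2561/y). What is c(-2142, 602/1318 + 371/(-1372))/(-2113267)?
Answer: -19762092/191613609477153681077 ≈ -1.0314e-13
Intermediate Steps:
c(y, E) = 1/(E + y² - 2561/y) (c(y, E) = 1/((E + y²) - 2561/y) = 1/(E + y² - 2561/y))
c(-2142, 602/1318 + 371/(-1372))/(-2113267) = -2142/(-2561 + (-2142)³ + (602/1318 + 371/(-1372))*(-2142))/(-2113267) = -2142/(-2561 - 9827847288 + (602*(1/1318) + 371*(-1/1372))*(-2142))*(-1/2113267) = -2142/(-2561 - 9827847288 + (301/659 - 53/196)*(-2142))*(-1/2113267) = -2142/(-2561 - 9827847288 + (24069/129164)*(-2142))*(-1/2113267) = -2142/(-2561 - 9827847288 - 3682557/9226)*(-1/2113267) = -2142/(-90671746389431/9226)*(-1/2113267) = -2142*(-9226/90671746389431)*(-1/2113267) = (19762092/90671746389431)*(-1/2113267) = -19762092/191613609477153681077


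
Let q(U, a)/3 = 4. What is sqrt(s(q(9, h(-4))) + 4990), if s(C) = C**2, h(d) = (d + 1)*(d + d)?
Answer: sqrt(5134) ≈ 71.652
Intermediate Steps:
h(d) = 2*d*(1 + d) (h(d) = (1 + d)*(2*d) = 2*d*(1 + d))
q(U, a) = 12 (q(U, a) = 3*4 = 12)
sqrt(s(q(9, h(-4))) + 4990) = sqrt(12**2 + 4990) = sqrt(144 + 4990) = sqrt(5134)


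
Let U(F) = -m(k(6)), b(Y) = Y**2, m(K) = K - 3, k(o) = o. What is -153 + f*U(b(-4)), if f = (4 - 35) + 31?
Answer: -153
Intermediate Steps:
m(K) = -3 + K
f = 0 (f = -31 + 31 = 0)
U(F) = -3 (U(F) = -(-3 + 6) = -1*3 = -3)
-153 + f*U(b(-4)) = -153 + 0*(-3) = -153 + 0 = -153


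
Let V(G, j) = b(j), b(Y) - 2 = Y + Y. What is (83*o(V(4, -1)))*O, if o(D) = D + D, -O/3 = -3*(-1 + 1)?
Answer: 0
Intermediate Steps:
b(Y) = 2 + 2*Y (b(Y) = 2 + (Y + Y) = 2 + 2*Y)
V(G, j) = 2 + 2*j
O = 0 (O = -(-9)*(-1 + 1) = -(-9)*0 = -3*0 = 0)
o(D) = 2*D
(83*o(V(4, -1)))*O = (83*(2*(2 + 2*(-1))))*0 = (83*(2*(2 - 2)))*0 = (83*(2*0))*0 = (83*0)*0 = 0*0 = 0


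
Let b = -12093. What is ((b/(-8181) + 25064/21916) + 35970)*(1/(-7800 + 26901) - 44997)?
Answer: -461953428088750038736/285392491533 ≈ -1.6187e+9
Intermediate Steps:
((b/(-8181) + 25064/21916) + 35970)*(1/(-7800 + 26901) - 44997) = ((-12093/(-8181) + 25064/21916) + 35970)*(1/(-7800 + 26901) - 44997) = ((-12093*(-1/8181) + 25064*(1/21916)) + 35970)*(1/19101 - 44997) = ((4031/2727 + 6266/5479) + 35970)*(1/19101 - 44997) = (39173231/14941233 + 35970)*(-859487696/19101) = (537475324241/14941233)*(-859487696/19101) = -461953428088750038736/285392491533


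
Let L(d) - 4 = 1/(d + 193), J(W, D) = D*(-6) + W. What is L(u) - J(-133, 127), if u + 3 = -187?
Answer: 2698/3 ≈ 899.33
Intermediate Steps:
u = -190 (u = -3 - 187 = -190)
J(W, D) = W - 6*D (J(W, D) = -6*D + W = W - 6*D)
L(d) = 4 + 1/(193 + d) (L(d) = 4 + 1/(d + 193) = 4 + 1/(193 + d))
L(u) - J(-133, 127) = (773 + 4*(-190))/(193 - 190) - (-133 - 6*127) = (773 - 760)/3 - (-133 - 762) = (1/3)*13 - 1*(-895) = 13/3 + 895 = 2698/3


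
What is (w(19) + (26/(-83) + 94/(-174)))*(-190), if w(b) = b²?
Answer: -494117420/7221 ≈ -68428.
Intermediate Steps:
(w(19) + (26/(-83) + 94/(-174)))*(-190) = (19² + (26/(-83) + 94/(-174)))*(-190) = (361 + (26*(-1/83) + 94*(-1/174)))*(-190) = (361 + (-26/83 - 47/87))*(-190) = (361 - 6163/7221)*(-190) = (2600618/7221)*(-190) = -494117420/7221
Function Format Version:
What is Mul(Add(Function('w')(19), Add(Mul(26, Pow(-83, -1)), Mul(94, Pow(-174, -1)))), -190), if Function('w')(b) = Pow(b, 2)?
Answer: Rational(-494117420, 7221) ≈ -68428.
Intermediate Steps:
Mul(Add(Function('w')(19), Add(Mul(26, Pow(-83, -1)), Mul(94, Pow(-174, -1)))), -190) = Mul(Add(Pow(19, 2), Add(Mul(26, Pow(-83, -1)), Mul(94, Pow(-174, -1)))), -190) = Mul(Add(361, Add(Mul(26, Rational(-1, 83)), Mul(94, Rational(-1, 174)))), -190) = Mul(Add(361, Add(Rational(-26, 83), Rational(-47, 87))), -190) = Mul(Add(361, Rational(-6163, 7221)), -190) = Mul(Rational(2600618, 7221), -190) = Rational(-494117420, 7221)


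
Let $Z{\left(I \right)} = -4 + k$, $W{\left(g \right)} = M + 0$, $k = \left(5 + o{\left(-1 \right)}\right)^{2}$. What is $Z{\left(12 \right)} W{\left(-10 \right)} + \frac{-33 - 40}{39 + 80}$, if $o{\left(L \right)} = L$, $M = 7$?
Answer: $\frac{9923}{119} \approx 83.387$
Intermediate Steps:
$k = 16$ ($k = \left(5 - 1\right)^{2} = 4^{2} = 16$)
$W{\left(g \right)} = 7$ ($W{\left(g \right)} = 7 + 0 = 7$)
$Z{\left(I \right)} = 12$ ($Z{\left(I \right)} = -4 + 16 = 12$)
$Z{\left(12 \right)} W{\left(-10 \right)} + \frac{-33 - 40}{39 + 80} = 12 \cdot 7 + \frac{-33 - 40}{39 + 80} = 84 - \frac{73}{119} = \frac{9923}{119}$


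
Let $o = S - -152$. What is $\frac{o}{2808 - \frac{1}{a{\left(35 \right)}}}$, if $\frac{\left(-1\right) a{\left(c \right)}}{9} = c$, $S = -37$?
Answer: $\frac{36225}{884521} \approx 0.040954$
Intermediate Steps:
$a{\left(c \right)} = - 9 c$
$o = 115$ ($o = -37 - -152 = -37 + 152 = 115$)
$\frac{o}{2808 - \frac{1}{a{\left(35 \right)}}} = \frac{115}{2808 - \frac{1}{\left(-9\right) 35}} = \frac{115}{2808 - \frac{1}{-315}} = \frac{115}{2808 - - \frac{1}{315}} = \frac{115}{2808 + \frac{1}{315}} = \frac{115}{\frac{884521}{315}} = 115 \cdot \frac{315}{884521} = \frac{36225}{884521}$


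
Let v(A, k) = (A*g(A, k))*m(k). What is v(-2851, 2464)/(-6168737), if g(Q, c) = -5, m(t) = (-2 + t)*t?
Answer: -86476075840/6168737 ≈ -14018.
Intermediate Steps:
m(t) = t*(-2 + t)
v(A, k) = -5*A*k*(-2 + k) (v(A, k) = (A*(-5))*(k*(-2 + k)) = (-5*A)*(k*(-2 + k)) = -5*A*k*(-2 + k))
v(-2851, 2464)/(-6168737) = (5*(-2851)*2464*(2 - 1*2464))/(-6168737) = (5*(-2851)*2464*(2 - 2464))*(-1/6168737) = (5*(-2851)*2464*(-2462))*(-1/6168737) = 86476075840*(-1/6168737) = -86476075840/6168737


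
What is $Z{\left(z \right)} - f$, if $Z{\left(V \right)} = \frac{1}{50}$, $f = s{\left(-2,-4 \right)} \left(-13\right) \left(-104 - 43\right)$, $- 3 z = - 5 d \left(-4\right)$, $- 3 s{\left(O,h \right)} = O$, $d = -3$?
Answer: $- \frac{63699}{50} \approx -1274.0$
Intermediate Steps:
$s{\left(O,h \right)} = - \frac{O}{3}$
$z = 20$ ($z = - \frac{\left(-5\right) \left(-3\right) \left(-4\right)}{3} = - \frac{15 \left(-4\right)}{3} = \left(- \frac{1}{3}\right) \left(-60\right) = 20$)
$f = 1274$ ($f = \left(- \frac{1}{3}\right) \left(-2\right) \left(-13\right) \left(-104 - 43\right) = \frac{2}{3} \left(-13\right) \left(-147\right) = \left(- \frac{26}{3}\right) \left(-147\right) = 1274$)
$Z{\left(V \right)} = \frac{1}{50}$
$Z{\left(z \right)} - f = \frac{1}{50} - 1274 = - \frac{63699}{50}$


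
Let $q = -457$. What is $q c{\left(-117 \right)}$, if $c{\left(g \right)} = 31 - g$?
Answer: $-67636$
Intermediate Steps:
$q c{\left(-117 \right)} = - 457 \left(31 - -117\right) = - 457 \left(31 + 117\right) = \left(-457\right) 148 = -67636$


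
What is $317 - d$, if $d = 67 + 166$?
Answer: $84$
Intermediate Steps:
$d = 233$
$317 - d = 317 - 233 = 84$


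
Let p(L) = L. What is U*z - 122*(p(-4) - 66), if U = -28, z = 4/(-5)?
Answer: 42812/5 ≈ 8562.4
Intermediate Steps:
z = -⅘ (z = 4*(-⅕) = -⅘ ≈ -0.80000)
U*z - 122*(p(-4) - 66) = -28*(-⅘) - 122*(-4 - 66) = 112/5 - 122*(-70) = 112/5 + 8540 = 42812/5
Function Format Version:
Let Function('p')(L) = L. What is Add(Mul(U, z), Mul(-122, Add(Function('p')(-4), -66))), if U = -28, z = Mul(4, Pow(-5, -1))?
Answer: Rational(42812, 5) ≈ 8562.4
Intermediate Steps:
z = Rational(-4, 5) (z = Mul(4, Rational(-1, 5)) = Rational(-4, 5) ≈ -0.80000)
Add(Mul(U, z), Mul(-122, Add(Function('p')(-4), -66))) = Add(Mul(-28, Rational(-4, 5)), Mul(-122, Add(-4, -66))) = Add(Rational(112, 5), Mul(-122, -70)) = Add(Rational(112, 5), 8540) = Rational(42812, 5)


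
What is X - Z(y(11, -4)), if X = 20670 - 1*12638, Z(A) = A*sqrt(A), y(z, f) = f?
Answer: 8032 + 8*I ≈ 8032.0 + 8.0*I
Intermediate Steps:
Z(A) = A**(3/2)
X = 8032 (X = 20670 - 12638 = 8032)
X - Z(y(11, -4)) = 8032 - (-4)**(3/2) = 8032 - (-8)*I = 8032 + 8*I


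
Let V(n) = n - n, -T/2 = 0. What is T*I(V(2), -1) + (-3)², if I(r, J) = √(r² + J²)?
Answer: 9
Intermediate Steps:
T = 0 (T = -2*0 = 0)
V(n) = 0
I(r, J) = √(J² + r²)
T*I(V(2), -1) + (-3)² = 0*√((-1)² + 0²) + (-3)² = 0*√(1 + 0) + 9 = 0*√1 + 9 = 0*1 + 9 = 0 + 9 = 9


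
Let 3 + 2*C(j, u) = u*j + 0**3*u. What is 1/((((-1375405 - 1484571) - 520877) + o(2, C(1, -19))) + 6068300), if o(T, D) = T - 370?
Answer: 1/2687079 ≈ 3.7215e-7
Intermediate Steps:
C(j, u) = -3/2 + j*u/2 (C(j, u) = -3/2 + (u*j + 0**3*u)/2 = -3/2 + (j*u + 0*u)/2 = -3/2 + (j*u + 0)/2 = -3/2 + (j*u)/2 = -3/2 + j*u/2)
o(T, D) = -370 + T
1/((((-1375405 - 1484571) - 520877) + o(2, C(1, -19))) + 6068300) = 1/((((-1375405 - 1484571) - 520877) + (-370 + 2)) + 6068300) = 1/(((-2859976 - 520877) - 368) + 6068300) = 1/((-3380853 - 368) + 6068300) = 1/(-3381221 + 6068300) = 1/2687079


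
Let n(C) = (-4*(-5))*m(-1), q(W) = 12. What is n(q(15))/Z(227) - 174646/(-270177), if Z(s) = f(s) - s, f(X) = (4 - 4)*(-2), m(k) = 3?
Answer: 23434022/61330179 ≈ 0.38210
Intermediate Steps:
f(X) = 0 (f(X) = 0*(-2) = 0)
Z(s) = -s (Z(s) = 0 - s = -s)
n(C) = 60 (n(C) = -4*(-5)*3 = 20*3 = 60)
n(q(15))/Z(227) - 174646/(-270177) = 60/((-1*227)) - 174646/(-270177) = 60/(-227) - 174646*(-1/270177) = 60*(-1/227) + 174646/270177 = -60/227 + 174646/270177 = 23434022/61330179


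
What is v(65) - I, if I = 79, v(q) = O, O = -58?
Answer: -137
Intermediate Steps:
v(q) = -58
v(65) - I = -58 - 1*79 = -58 - 79 = -137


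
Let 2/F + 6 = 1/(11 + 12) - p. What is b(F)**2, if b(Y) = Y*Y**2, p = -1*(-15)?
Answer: 148035889/195930594145441 ≈ 7.5555e-7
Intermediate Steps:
p = 15
F = -23/241 (F = 2/(-6 + (1/(11 + 12) - 1*15)) = 2/(-6 + (1/23 - 15)) = 2/(-6 - 344/23) = 2/(-482/23) = 2*(-23/482) = -23/241 ≈ -0.095436)
b(Y) = Y**3
b(F)**2 = ((-23/241)**3)**2 = (-12167/13997521)**2 = 148035889/195930594145441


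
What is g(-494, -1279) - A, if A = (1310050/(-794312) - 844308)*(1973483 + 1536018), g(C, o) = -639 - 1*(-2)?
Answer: 1176815150934348201/397156 ≈ 2.9631e+12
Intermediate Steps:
g(C, o) = -637 (g(C, o) = -639 + 2 = -637)
A = -1176815151187336573/397156 (A = (1310050*(-1/794312) - 844308)*3509501 = (-655025/397156 - 844308)*3509501 = -335322643073/397156*3509501 = -1176815151187336573/397156 ≈ -2.9631e+12)
g(-494, -1279) - A = -637 - 1*(-1176815151187336573/397156) = -637 + 1176815151187336573/397156 = 1176815150934348201/397156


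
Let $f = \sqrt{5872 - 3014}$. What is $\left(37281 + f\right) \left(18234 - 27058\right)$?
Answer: $-328967544 - 8824 \sqrt{2858} \approx -3.2944 \cdot 10^{8}$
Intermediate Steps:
$f = \sqrt{2858} \approx 53.46$
$\left(37281 + f\right) \left(18234 - 27058\right) = \left(37281 + \sqrt{2858}\right) \left(18234 - 27058\right) = \left(37281 + \sqrt{2858}\right) \left(-8824\right) = -328967544 - 8824 \sqrt{2858}$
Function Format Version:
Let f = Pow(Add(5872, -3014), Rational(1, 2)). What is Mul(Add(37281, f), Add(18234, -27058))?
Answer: Add(-328967544, Mul(-8824, Pow(2858, Rational(1, 2)))) ≈ -3.2944e+8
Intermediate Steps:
f = Pow(2858, Rational(1, 2)) ≈ 53.460
Mul(Add(37281, f), Add(18234, -27058)) = Mul(Add(37281, Pow(2858, Rational(1, 2))), Add(18234, -27058)) = Mul(Add(37281, Pow(2858, Rational(1, 2))), -8824) = Add(-328967544, Mul(-8824, Pow(2858, Rational(1, 2))))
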